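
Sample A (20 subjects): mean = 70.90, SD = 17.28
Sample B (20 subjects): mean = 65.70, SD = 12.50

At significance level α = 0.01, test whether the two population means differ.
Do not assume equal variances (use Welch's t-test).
Welch's two-sample t-test:
H₀: μ₁ = μ₂
H₁: μ₁ ≠ μ₂
s₁²/n₁ = 17.28²/20 = 14.9299,  s₂²/n₂ = 12.50²/20 = 7.8125
SE = √(s₁²/n₁ + s₂²/n₂) = √(14.9299 + 7.8125) = 4.7689
df (Welch-Satterthwaite) = (s₁²/n₁ + s₂²/n₂)² / [(s₁²/n₁)²/(n₁-1) + (s₂²/n₂)²/(n₂-1)] ≈ 34.61
t = (x̄₁ - x̄₂) / SE = (70.90 - 65.70) / 4.7689 = 5.20 / 4.7689 = 1.090
p-value = 0.2831

Since p-value > α = 0.01, we fail to reject H₀.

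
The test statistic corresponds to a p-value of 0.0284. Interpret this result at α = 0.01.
Since p = 0.0284 > α = 0.01, fail to reject H₀.
There is insufficient evidence to reject the null hypothesis; the result is not statistically significant at the 0.01 level.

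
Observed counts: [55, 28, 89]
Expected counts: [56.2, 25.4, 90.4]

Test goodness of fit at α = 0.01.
Chi-square goodness of fit test:
H₀: observed counts match expected distribution
H₁: observed counts differ from expected distribution
df = k - 1 = 2
χ² = Σ(O - E)²/E
   = (55 - 56.2)²/56.2 + (28 - 25.4)²/25.4 + (89 - 90.4)²/90.4
   = 0.026 + 0.266 + 0.022
   = 0.31
p-value = 0.8549

Since p-value > α = 0.01, we fail to reject H₀.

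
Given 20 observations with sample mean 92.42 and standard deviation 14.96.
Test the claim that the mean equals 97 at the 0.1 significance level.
One-sample t-test:
H₀: μ = 97
H₁: μ ≠ 97
df = n - 1 = 19
t = (x̄ - μ₀) / (s/√n) = (92.42 - 97) / (14.96/√20) = -1.369
p-value = 0.1869

Since p-value > α = 0.1, we fail to reject H₀.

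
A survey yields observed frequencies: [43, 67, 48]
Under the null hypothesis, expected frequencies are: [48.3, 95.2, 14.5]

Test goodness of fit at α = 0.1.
Chi-square goodness of fit test:
H₀: observed counts match expected distribution
H₁: observed counts differ from expected distribution
df = k - 1 = 2
χ² = Σ(O - E)²/E
   = (43 - 48.3)²/48.3 + (67 - 95.2)²/95.2 + (48 - 14.5)²/14.5
   = 0.582 + 8.353 + 77.397
   = 86.33
p-value < 0.0001

Since p-value < α = 0.1, we reject H₀.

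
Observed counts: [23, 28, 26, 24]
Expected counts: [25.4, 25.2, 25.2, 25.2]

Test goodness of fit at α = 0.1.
Chi-square goodness of fit test:
H₀: observed counts match expected distribution
H₁: observed counts differ from expected distribution
df = k - 1 = 3
χ² = Σ(O - E)²/E
   = (23 - 25.4)²/25.4 + (28 - 25.2)²/25.2 + (26 - 25.2)²/25.2 + (24 - 25.2)²/25.2
   = 0.227 + 0.311 + 0.025 + 0.057
   = 0.62
p-value = 0.8917

Since p-value > α = 0.1, we fail to reject H₀.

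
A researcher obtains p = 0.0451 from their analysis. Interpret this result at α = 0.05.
Since p = 0.0451 < α = 0.05, reject H₀.
There is sufficient evidence to reject the null hypothesis; the result is statistically significant at the 0.05 level.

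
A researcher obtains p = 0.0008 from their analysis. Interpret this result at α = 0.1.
Since p = 0.0008 < α = 0.1, reject H₀.
There is sufficient evidence to reject the null hypothesis; the result is statistically significant at the 0.1 level.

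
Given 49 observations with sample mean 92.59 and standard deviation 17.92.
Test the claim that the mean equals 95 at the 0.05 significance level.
One-sample t-test:
H₀: μ = 95
H₁: μ ≠ 95
df = n - 1 = 48
t = (x̄ - μ₀) / (s/√n) = (92.59 - 95) / (17.92/√49) = -0.941
p-value = 0.3512

Since p-value > α = 0.05, we fail to reject H₀.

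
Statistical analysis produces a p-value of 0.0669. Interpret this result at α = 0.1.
Since p = 0.0669 < α = 0.1, reject H₀.
There is sufficient evidence to reject the null hypothesis; the result is statistically significant at the 0.1 level.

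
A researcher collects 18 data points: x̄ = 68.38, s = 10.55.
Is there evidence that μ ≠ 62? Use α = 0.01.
One-sample t-test:
H₀: μ = 62
H₁: μ ≠ 62
df = n - 1 = 17
t = (x̄ - μ₀) / (s/√n) = (68.38 - 62) / (10.55/√18) = 2.566
p-value = 0.0201

Since p-value > α = 0.01, we fail to reject H₀.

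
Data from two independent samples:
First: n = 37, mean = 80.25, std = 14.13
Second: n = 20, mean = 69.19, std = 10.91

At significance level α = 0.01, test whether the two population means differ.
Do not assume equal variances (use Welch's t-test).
Welch's two-sample t-test:
H₀: μ₁ = μ₂
H₁: μ₁ ≠ μ₂
s₁²/n₁ = 14.13²/37 = 5.3961,  s₂²/n₂ = 10.91²/20 = 5.9514
SE = √(s₁²/n₁ + s₂²/n₂) = √(5.3961 + 5.9514) = 3.3686
df (Welch-Satterthwaite) = (s₁²/n₁ + s₂²/n₂)² / [(s₁²/n₁)²/(n₁-1) + (s₂²/n₂)²/(n₂-1)] ≈ 48.17
t = (x̄₁ - x̄₂) / SE = (80.25 - 69.19) / 3.3686 = 11.06 / 3.3686 = 3.283
p-value = 0.0019

Since p-value < α = 0.01, we reject H₀.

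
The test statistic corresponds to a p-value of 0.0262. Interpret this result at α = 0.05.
Since p = 0.0262 < α = 0.05, reject H₀.
There is sufficient evidence to reject the null hypothesis; the result is statistically significant at the 0.05 level.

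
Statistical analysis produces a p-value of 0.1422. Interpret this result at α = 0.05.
Since p = 0.1422 > α = 0.05, fail to reject H₀.
There is insufficient evidence to reject the null hypothesis; the result is not statistically significant at the 0.05 level.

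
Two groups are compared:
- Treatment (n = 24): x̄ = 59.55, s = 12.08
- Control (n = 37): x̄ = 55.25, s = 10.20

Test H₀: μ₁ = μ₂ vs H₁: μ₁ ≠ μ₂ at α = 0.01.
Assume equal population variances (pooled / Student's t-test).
Student's two-sample t-test (equal variances):
H₀: μ₁ = μ₂
H₁: μ₁ ≠ μ₂
df = n₁ + n₂ - 2 = 59
Pooled variance s_p² = [(n₁-1)s₁² + (n₂-1)s₂²] / (n₁ + n₂ - 2) = [(23)(12.08²) + (36)(10.20²)] / 59 = 120.3686
SE = √(s_p²(1/n₁ + 1/n₂)) = √(120.3686 × (1/24 + 1/37)) = 2.8755
t = (x̄₁ - x̄₂) / SE = (59.55 - 55.25) / 2.8755 = 4.30 / 2.8755 = 1.495
p-value = 0.1401

Since p-value > α = 0.01, we fail to reject H₀.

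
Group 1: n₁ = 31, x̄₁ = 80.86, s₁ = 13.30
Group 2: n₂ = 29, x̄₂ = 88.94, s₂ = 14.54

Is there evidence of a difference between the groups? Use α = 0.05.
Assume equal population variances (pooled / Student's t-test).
Student's two-sample t-test (equal variances):
H₀: μ₁ = μ₂
H₁: μ₁ ≠ μ₂
df = n₁ + n₂ - 2 = 58
Pooled variance s_p² = [(n₁-1)s₁² + (n₂-1)s₂²] / (n₁ + n₂ - 2) = [(30)(13.30²) + (28)(14.54²)] / 58 = 193.5556
SE = √(s_p²(1/n₁ + 1/n₂)) = √(193.5556 × (1/31 + 1/29)) = 3.5942
t = (x̄₁ - x̄₂) / SE = (80.86 - 88.94) / 3.5942 = -8.08 / 3.5942 = -2.248
p-value = 0.0284

Since p-value < α = 0.05, we reject H₀.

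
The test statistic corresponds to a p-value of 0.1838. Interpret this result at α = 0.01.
Since p = 0.1838 > α = 0.01, fail to reject H₀.
There is insufficient evidence to reject the null hypothesis; the result is not statistically significant at the 0.01 level.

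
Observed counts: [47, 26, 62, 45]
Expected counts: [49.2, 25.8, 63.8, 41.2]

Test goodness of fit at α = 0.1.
Chi-square goodness of fit test:
H₀: observed counts match expected distribution
H₁: observed counts differ from expected distribution
df = k - 1 = 3
χ² = Σ(O - E)²/E
   = (47 - 49.2)²/49.2 + (26 - 25.8)²/25.8 + (62 - 63.8)²/63.8 + (45 - 41.2)²/41.2
   = 0.098 + 0.002 + 0.051 + 0.350
   = 0.50
p-value = 0.9186

Since p-value > α = 0.1, we fail to reject H₀.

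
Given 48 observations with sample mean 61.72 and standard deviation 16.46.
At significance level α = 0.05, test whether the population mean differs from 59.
One-sample t-test:
H₀: μ = 59
H₁: μ ≠ 59
df = n - 1 = 47
t = (x̄ - μ₀) / (s/√n) = (61.72 - 59) / (16.46/√48) = 1.145
p-value = 0.2581

Since p-value > α = 0.05, we fail to reject H₀.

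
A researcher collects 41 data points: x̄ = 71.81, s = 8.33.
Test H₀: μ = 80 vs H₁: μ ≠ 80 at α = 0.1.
One-sample t-test:
H₀: μ = 80
H₁: μ ≠ 80
df = n - 1 = 40
t = (x̄ - μ₀) / (s/√n) = (71.81 - 80) / (8.33/√41) = -6.296
p-value < 0.0001

Since p-value < α = 0.1, we reject H₀.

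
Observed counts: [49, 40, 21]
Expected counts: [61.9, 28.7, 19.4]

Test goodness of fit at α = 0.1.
Chi-square goodness of fit test:
H₀: observed counts match expected distribution
H₁: observed counts differ from expected distribution
df = k - 1 = 2
χ² = Σ(O - E)²/E
   = (49 - 61.9)²/61.9 + (40 - 28.7)²/28.7 + (21 - 19.4)²/19.4
   = 2.688 + 4.449 + 0.132
   = 7.27
p-value = 0.0264

Since p-value < α = 0.1, we reject H₀.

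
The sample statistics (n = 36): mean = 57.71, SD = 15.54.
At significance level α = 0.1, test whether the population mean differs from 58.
One-sample t-test:
H₀: μ = 58
H₁: μ ≠ 58
df = n - 1 = 35
t = (x̄ - μ₀) / (s/√n) = (57.71 - 58) / (15.54/√36) = -0.112
p-value = 0.9115

Since p-value > α = 0.1, we fail to reject H₀.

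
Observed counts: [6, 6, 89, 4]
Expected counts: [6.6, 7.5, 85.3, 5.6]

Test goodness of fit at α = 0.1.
Chi-square goodness of fit test:
H₀: observed counts match expected distribution
H₁: observed counts differ from expected distribution
df = k - 1 = 3
χ² = Σ(O - E)²/E
   = (6 - 6.6)²/6.6 + (6 - 7.5)²/7.5 + (89 - 85.3)²/85.3 + (4 - 5.6)²/5.6
   = 0.055 + 0.300 + 0.160 + 0.457
   = 0.97
p-value = 0.8080

Since p-value > α = 0.1, we fail to reject H₀.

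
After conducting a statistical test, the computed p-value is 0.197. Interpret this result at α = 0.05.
Since p = 0.197 > α = 0.05, fail to reject H₀.
There is insufficient evidence to reject the null hypothesis; the result is not statistically significant at the 0.05 level.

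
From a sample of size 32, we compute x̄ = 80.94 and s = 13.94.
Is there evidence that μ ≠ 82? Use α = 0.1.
One-sample t-test:
H₀: μ = 82
H₁: μ ≠ 82
df = n - 1 = 31
t = (x̄ - μ₀) / (s/√n) = (80.94 - 82) / (13.94/√32) = -0.430
p-value = 0.6701

Since p-value > α = 0.1, we fail to reject H₀.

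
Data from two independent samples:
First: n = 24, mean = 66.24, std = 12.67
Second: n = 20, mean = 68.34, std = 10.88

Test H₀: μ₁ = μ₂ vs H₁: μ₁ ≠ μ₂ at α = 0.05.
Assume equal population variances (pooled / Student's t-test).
Student's two-sample t-test (equal variances):
H₀: μ₁ = μ₂
H₁: μ₁ ≠ μ₂
df = n₁ + n₂ - 2 = 42
Pooled variance s_p² = [(n₁-1)s₁² + (n₂-1)s₂²] / (n₁ + n₂ - 2) = [(23)(12.67²) + (19)(10.88²)] / 42 = 141.4590
SE = √(s_p²(1/n₁ + 1/n₂)) = √(141.4590 × (1/24 + 1/20)) = 3.6010
t = (x̄₁ - x̄₂) / SE = (66.24 - 68.34) / 3.6010 = -2.10 / 3.6010 = -0.583
p-value = 0.5629

Since p-value > α = 0.05, we fail to reject H₀.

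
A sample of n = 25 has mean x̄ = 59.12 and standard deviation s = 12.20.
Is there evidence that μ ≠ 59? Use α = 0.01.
One-sample t-test:
H₀: μ = 59
H₁: μ ≠ 59
df = n - 1 = 24
t = (x̄ - μ₀) / (s/√n) = (59.12 - 59) / (12.20/√25) = 0.049
p-value = 0.9612

Since p-value > α = 0.01, we fail to reject H₀.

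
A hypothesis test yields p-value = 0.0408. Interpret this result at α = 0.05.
Since p = 0.0408 < α = 0.05, reject H₀.
There is sufficient evidence to reject the null hypothesis; the result is statistically significant at the 0.05 level.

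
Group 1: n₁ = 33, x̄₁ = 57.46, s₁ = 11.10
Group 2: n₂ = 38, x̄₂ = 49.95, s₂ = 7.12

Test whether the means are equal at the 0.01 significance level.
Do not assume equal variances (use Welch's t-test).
Welch's two-sample t-test:
H₀: μ₁ = μ₂
H₁: μ₁ ≠ μ₂
s₁²/n₁ = 11.10²/33 = 3.7336,  s₂²/n₂ = 7.12²/38 = 1.3341
SE = √(s₁²/n₁ + s₂²/n₂) = √(3.7336 + 1.3341) = 2.2512
df (Welch-Satterthwaite) = (s₁²/n₁ + s₂²/n₂)² / [(s₁²/n₁)²/(n₁-1) + (s₂²/n₂)²/(n₂-1)] ≈ 53.09
t = (x̄₁ - x̄₂) / SE = (57.46 - 49.95) / 2.2512 = 7.51 / 2.2512 = 3.336
p-value = 0.0016

Since p-value < α = 0.01, we reject H₀.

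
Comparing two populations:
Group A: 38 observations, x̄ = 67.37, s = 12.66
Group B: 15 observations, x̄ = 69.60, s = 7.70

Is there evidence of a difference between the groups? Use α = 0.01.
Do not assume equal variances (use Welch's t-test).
Welch's two-sample t-test:
H₀: μ₁ = μ₂
H₁: μ₁ ≠ μ₂
s₁²/n₁ = 12.66²/38 = 4.2178,  s₂²/n₂ = 7.70²/15 = 3.9527
SE = √(s₁²/n₁ + s₂²/n₂) = √(4.2178 + 3.9527) = 2.8584
df (Welch-Satterthwaite) = (s₁²/n₁ + s₂²/n₂)² / [(s₁²/n₁)²/(n₁-1) + (s₂²/n₂)²/(n₂-1)] ≈ 41.81
t = (x̄₁ - x̄₂) / SE = (67.37 - 69.60) / 2.8584 = -2.23 / 2.8584 = -0.780
p-value = 0.4397

Since p-value > α = 0.01, we fail to reject H₀.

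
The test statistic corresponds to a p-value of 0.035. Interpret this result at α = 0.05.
Since p = 0.035 < α = 0.05, reject H₀.
There is sufficient evidence to reject the null hypothesis; the result is statistically significant at the 0.05 level.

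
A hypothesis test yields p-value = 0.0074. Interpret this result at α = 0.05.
Since p = 0.0074 < α = 0.05, reject H₀.
There is sufficient evidence to reject the null hypothesis; the result is statistically significant at the 0.05 level.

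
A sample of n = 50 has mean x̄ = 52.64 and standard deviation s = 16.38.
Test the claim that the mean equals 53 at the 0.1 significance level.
One-sample t-test:
H₀: μ = 53
H₁: μ ≠ 53
df = n - 1 = 49
t = (x̄ - μ₀) / (s/√n) = (52.64 - 53) / (16.38/√50) = -0.155
p-value = 0.8771

Since p-value > α = 0.1, we fail to reject H₀.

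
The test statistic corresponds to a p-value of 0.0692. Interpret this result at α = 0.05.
Since p = 0.0692 > α = 0.05, fail to reject H₀.
There is insufficient evidence to reject the null hypothesis; the result is not statistically significant at the 0.05 level.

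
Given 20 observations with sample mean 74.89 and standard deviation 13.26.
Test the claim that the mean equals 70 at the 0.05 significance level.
One-sample t-test:
H₀: μ = 70
H₁: μ ≠ 70
df = n - 1 = 19
t = (x̄ - μ₀) / (s/√n) = (74.89 - 70) / (13.26/√20) = 1.649
p-value = 0.1155

Since p-value > α = 0.05, we fail to reject H₀.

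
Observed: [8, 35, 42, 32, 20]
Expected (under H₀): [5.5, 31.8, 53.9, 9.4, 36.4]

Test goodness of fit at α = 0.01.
Chi-square goodness of fit test:
H₀: observed counts match expected distribution
H₁: observed counts differ from expected distribution
df = k - 1 = 4
χ² = Σ(O - E)²/E
   = (8 - 5.5)²/5.5 + (35 - 31.8)²/31.8 + (42 - 53.9)²/53.9 + (32 - 9.4)²/9.4 + (20 - 36.4)²/36.4
   = 1.136 + 0.322 + 2.627 + 54.336 + 7.389
   = 65.81
p-value < 0.0001

Since p-value < α = 0.01, we reject H₀.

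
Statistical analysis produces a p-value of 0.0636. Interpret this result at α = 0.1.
Since p = 0.0636 < α = 0.1, reject H₀.
There is sufficient evidence to reject the null hypothesis; the result is statistically significant at the 0.1 level.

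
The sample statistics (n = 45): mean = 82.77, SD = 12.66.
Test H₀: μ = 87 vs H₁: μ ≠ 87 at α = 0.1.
One-sample t-test:
H₀: μ = 87
H₁: μ ≠ 87
df = n - 1 = 44
t = (x̄ - μ₀) / (s/√n) = (82.77 - 87) / (12.66/√45) = -2.241
p-value = 0.0301

Since p-value < α = 0.1, we reject H₀.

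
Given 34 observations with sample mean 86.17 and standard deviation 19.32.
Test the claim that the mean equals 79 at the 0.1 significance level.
One-sample t-test:
H₀: μ = 79
H₁: μ ≠ 79
df = n - 1 = 33
t = (x̄ - μ₀) / (s/√n) = (86.17 - 79) / (19.32/√34) = 2.164
p-value = 0.0378

Since p-value < α = 0.1, we reject H₀.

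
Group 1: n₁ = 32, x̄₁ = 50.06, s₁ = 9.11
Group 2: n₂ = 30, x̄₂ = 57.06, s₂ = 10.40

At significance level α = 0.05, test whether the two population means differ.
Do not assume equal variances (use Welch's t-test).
Welch's two-sample t-test:
H₀: μ₁ = μ₂
H₁: μ₁ ≠ μ₂
s₁²/n₁ = 9.11²/32 = 2.5935,  s₂²/n₂ = 10.40²/30 = 3.6053
SE = √(s₁²/n₁ + s₂²/n₂) = √(2.5935 + 3.6053) = 2.4897
df (Welch-Satterthwaite) = (s₁²/n₁ + s₂²/n₂)² / [(s₁²/n₁)²/(n₁-1) + (s₂²/n₂)²/(n₂-1)] ≈ 57.77
t = (x̄₁ - x̄₂) / SE = (50.06 - 57.06) / 2.4897 = -7.00 / 2.4897 = -2.812
p-value = 0.0067

Since p-value < α = 0.05, we reject H₀.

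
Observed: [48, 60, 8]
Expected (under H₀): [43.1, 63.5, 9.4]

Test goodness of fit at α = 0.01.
Chi-square goodness of fit test:
H₀: observed counts match expected distribution
H₁: observed counts differ from expected distribution
df = k - 1 = 2
χ² = Σ(O - E)²/E
   = (48 - 43.1)²/43.1 + (60 - 63.5)²/63.5 + (8 - 9.4)²/9.4
   = 0.557 + 0.193 + 0.209
   = 0.96
p-value = 0.6192

Since p-value > α = 0.01, we fail to reject H₀.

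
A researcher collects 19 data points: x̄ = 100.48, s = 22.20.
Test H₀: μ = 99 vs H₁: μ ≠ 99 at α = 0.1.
One-sample t-test:
H₀: μ = 99
H₁: μ ≠ 99
df = n - 1 = 18
t = (x̄ - μ₀) / (s/√n) = (100.48 - 99) / (22.20/√19) = 0.291
p-value = 0.7747

Since p-value > α = 0.1, we fail to reject H₀.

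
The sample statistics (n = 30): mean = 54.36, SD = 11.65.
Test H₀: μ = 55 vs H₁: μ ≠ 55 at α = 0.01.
One-sample t-test:
H₀: μ = 55
H₁: μ ≠ 55
df = n - 1 = 29
t = (x̄ - μ₀) / (s/√n) = (54.36 - 55) / (11.65/√30) = -0.301
p-value = 0.7656

Since p-value > α = 0.01, we fail to reject H₀.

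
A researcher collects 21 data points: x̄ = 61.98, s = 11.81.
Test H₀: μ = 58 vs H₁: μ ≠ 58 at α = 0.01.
One-sample t-test:
H₀: μ = 58
H₁: μ ≠ 58
df = n - 1 = 20
t = (x̄ - μ₀) / (s/√n) = (61.98 - 58) / (11.81/√21) = 1.544
p-value = 0.1382

Since p-value > α = 0.01, we fail to reject H₀.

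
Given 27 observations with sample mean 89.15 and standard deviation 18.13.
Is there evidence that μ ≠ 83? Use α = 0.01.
One-sample t-test:
H₀: μ = 83
H₁: μ ≠ 83
df = n - 1 = 26
t = (x̄ - μ₀) / (s/√n) = (89.15 - 83) / (18.13/√27) = 1.763
p-value = 0.0897

Since p-value > α = 0.01, we fail to reject H₀.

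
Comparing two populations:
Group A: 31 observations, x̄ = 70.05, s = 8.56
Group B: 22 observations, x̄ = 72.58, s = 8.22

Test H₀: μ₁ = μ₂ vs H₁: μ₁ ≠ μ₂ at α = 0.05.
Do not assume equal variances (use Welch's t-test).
Welch's two-sample t-test:
H₀: μ₁ = μ₂
H₁: μ₁ ≠ μ₂
s₁²/n₁ = 8.56²/31 = 2.3637,  s₂²/n₂ = 8.22²/22 = 3.0713
SE = √(s₁²/n₁ + s₂²/n₂) = √(2.3637 + 3.0713) = 2.3313
df (Welch-Satterthwaite) = (s₁²/n₁ + s₂²/n₂)² / [(s₁²/n₁)²/(n₁-1) + (s₂²/n₂)²/(n₂-1)] ≈ 46.49
t = (x̄₁ - x̄₂) / SE = (70.05 - 72.58) / 2.3313 = -2.53 / 2.3313 = -1.085
p-value = 0.2834

Since p-value > α = 0.05, we fail to reject H₀.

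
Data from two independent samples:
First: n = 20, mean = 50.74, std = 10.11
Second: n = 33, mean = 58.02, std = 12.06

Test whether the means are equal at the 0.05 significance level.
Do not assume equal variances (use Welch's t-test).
Welch's two-sample t-test:
H₀: μ₁ = μ₂
H₁: μ₁ ≠ μ₂
s₁²/n₁ = 10.11²/20 = 5.1106,  s₂²/n₂ = 12.06²/33 = 4.4074
SE = √(s₁²/n₁ + s₂²/n₂) = √(5.1106 + 4.4074) = 3.0851
df (Welch-Satterthwaite) = (s₁²/n₁ + s₂²/n₂)² / [(s₁²/n₁)²/(n₁-1) + (s₂²/n₂)²/(n₂-1)] ≈ 45.71
t = (x̄₁ - x̄₂) / SE = (50.74 - 58.02) / 3.0851 = -7.28 / 3.0851 = -2.360
p-value = 0.0226

Since p-value < α = 0.05, we reject H₀.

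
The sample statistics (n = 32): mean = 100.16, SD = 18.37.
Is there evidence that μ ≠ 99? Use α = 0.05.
One-sample t-test:
H₀: μ = 99
H₁: μ ≠ 99
df = n - 1 = 31
t = (x̄ - μ₀) / (s/√n) = (100.16 - 99) / (18.37/√32) = 0.357
p-value = 0.7234

Since p-value > α = 0.05, we fail to reject H₀.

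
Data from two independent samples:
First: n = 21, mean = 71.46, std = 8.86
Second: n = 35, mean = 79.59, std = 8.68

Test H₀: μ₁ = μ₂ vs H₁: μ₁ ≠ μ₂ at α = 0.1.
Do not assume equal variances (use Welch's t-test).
Welch's two-sample t-test:
H₀: μ₁ = μ₂
H₁: μ₁ ≠ μ₂
s₁²/n₁ = 8.86²/21 = 3.7381,  s₂²/n₂ = 8.68²/35 = 2.1526
SE = √(s₁²/n₁ + s₂²/n₂) = √(3.7381 + 2.1526) = 2.4271
df (Welch-Satterthwaite) = (s₁²/n₁ + s₂²/n₂)² / [(s₁²/n₁)²/(n₁-1) + (s₂²/n₂)²/(n₂-1)] ≈ 41.56
t = (x̄₁ - x̄₂) / SE = (71.46 - 79.59) / 2.4271 = -8.13 / 2.4271 = -3.350
p-value = 0.0017

Since p-value < α = 0.1, we reject H₀.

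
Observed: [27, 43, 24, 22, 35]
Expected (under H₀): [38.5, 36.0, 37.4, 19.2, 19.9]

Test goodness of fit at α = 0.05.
Chi-square goodness of fit test:
H₀: observed counts match expected distribution
H₁: observed counts differ from expected distribution
df = k - 1 = 4
χ² = Σ(O - E)²/E
   = (27 - 38.5)²/38.5 + (43 - 36.0)²/36.0 + (24 - 37.4)²/37.4 + (22 - 19.2)²/19.2 + (35 - 19.9)²/19.9
   = 3.435 + 1.361 + 4.801 + 0.408 + 11.458
   = 21.46
p-value = 0.0003

Since p-value < α = 0.05, we reject H₀.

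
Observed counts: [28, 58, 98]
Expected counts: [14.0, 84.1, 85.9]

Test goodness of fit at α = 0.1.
Chi-square goodness of fit test:
H₀: observed counts match expected distribution
H₁: observed counts differ from expected distribution
df = k - 1 = 2
χ² = Σ(O - E)²/E
   = (28 - 14.0)²/14.0 + (58 - 84.1)²/84.1 + (98 - 85.9)²/85.9
   = 14.000 + 8.100 + 1.704
   = 23.80
p-value < 0.0001

Since p-value < α = 0.1, we reject H₀.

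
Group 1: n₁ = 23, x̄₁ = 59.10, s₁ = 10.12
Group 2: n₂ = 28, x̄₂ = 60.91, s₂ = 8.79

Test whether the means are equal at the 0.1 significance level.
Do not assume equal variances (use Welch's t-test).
Welch's two-sample t-test:
H₀: μ₁ = μ₂
H₁: μ₁ ≠ μ₂
s₁²/n₁ = 10.12²/23 = 4.4528,  s₂²/n₂ = 8.79²/28 = 2.7594
SE = √(s₁²/n₁ + s₂²/n₂) = √(4.4528 + 2.7594) = 2.6856
df (Welch-Satterthwaite) = (s₁²/n₁ + s₂²/n₂)² / [(s₁²/n₁)²/(n₁-1) + (s₂²/n₂)²/(n₂-1)] ≈ 43.96
t = (x̄₁ - x̄₂) / SE = (59.10 - 60.91) / 2.6856 = -1.81 / 2.6856 = -0.674
p-value = 0.5039

Since p-value > α = 0.1, we fail to reject H₀.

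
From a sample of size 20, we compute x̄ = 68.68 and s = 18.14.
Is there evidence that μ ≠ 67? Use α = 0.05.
One-sample t-test:
H₀: μ = 67
H₁: μ ≠ 67
df = n - 1 = 19
t = (x̄ - μ₀) / (s/√n) = (68.68 - 67) / (18.14/√20) = 0.414
p-value = 0.6834

Since p-value > α = 0.05, we fail to reject H₀.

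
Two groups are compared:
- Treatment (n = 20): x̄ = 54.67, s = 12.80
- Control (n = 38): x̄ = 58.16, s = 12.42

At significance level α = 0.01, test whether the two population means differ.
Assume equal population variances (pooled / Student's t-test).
Student's two-sample t-test (equal variances):
H₀: μ₁ = μ₂
H₁: μ₁ ≠ μ₂
df = n₁ + n₂ - 2 = 56
Pooled variance s_p² = [(n₁-1)s₁² + (n₂-1)s₂²] / (n₁ + n₂ - 2) = [(19)(12.80²) + (37)(12.42²)] / 56 = 157.5080
SE = √(s_p²(1/n₁ + 1/n₂)) = √(157.5080 × (1/20 + 1/38)) = 3.4670
t = (x̄₁ - x̄₂) / SE = (54.67 - 58.16) / 3.4670 = -3.49 / 3.4670 = -1.007
p-value = 0.3184

Since p-value > α = 0.01, we fail to reject H₀.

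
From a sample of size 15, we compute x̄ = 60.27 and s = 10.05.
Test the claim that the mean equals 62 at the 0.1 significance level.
One-sample t-test:
H₀: μ = 62
H₁: μ ≠ 62
df = n - 1 = 14
t = (x̄ - μ₀) / (s/√n) = (60.27 - 62) / (10.05/√15) = -0.667
p-value = 0.5158

Since p-value > α = 0.1, we fail to reject H₀.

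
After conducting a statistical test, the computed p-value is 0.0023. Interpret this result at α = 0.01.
Since p = 0.0023 < α = 0.01, reject H₀.
There is sufficient evidence to reject the null hypothesis; the result is statistically significant at the 0.01 level.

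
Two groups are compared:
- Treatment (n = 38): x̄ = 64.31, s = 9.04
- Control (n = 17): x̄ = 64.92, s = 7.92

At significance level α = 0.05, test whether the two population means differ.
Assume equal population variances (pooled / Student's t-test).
Student's two-sample t-test (equal variances):
H₀: μ₁ = μ₂
H₁: μ₁ ≠ μ₂
df = n₁ + n₂ - 2 = 53
Pooled variance s_p² = [(n₁-1)s₁² + (n₂-1)s₂²] / (n₁ + n₂ - 2) = [(37)(9.04²) + (16)(7.92²)] / 53 = 75.9872
SE = √(s_p²(1/n₁ + 1/n₂)) = √(75.9872 × (1/38 + 1/17)) = 2.5435
t = (x̄₁ - x̄₂) / SE = (64.31 - 64.92) / 2.5435 = -0.61 / 2.5435 = -0.240
p-value = 0.8114

Since p-value > α = 0.05, we fail to reject H₀.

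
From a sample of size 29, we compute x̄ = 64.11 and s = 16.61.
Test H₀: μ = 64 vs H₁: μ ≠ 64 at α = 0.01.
One-sample t-test:
H₀: μ = 64
H₁: μ ≠ 64
df = n - 1 = 28
t = (x̄ - μ₀) / (s/√n) = (64.11 - 64) / (16.61/√29) = 0.036
p-value = 0.9718

Since p-value > α = 0.01, we fail to reject H₀.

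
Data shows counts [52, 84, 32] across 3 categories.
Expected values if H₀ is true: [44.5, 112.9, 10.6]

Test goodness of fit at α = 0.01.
Chi-square goodness of fit test:
H₀: observed counts match expected distribution
H₁: observed counts differ from expected distribution
df = k - 1 = 2
χ² = Σ(O - E)²/E
   = (52 - 44.5)²/44.5 + (84 - 112.9)²/112.9 + (32 - 10.6)²/10.6
   = 1.264 + 7.398 + 43.204
   = 51.87
p-value < 0.0001

Since p-value < α = 0.01, we reject H₀.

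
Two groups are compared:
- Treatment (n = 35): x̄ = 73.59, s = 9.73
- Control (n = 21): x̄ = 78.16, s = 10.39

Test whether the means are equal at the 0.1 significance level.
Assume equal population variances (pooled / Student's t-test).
Student's two-sample t-test (equal variances):
H₀: μ₁ = μ₂
H₁: μ₁ ≠ μ₂
df = n₁ + n₂ - 2 = 54
Pooled variance s_p² = [(n₁-1)s₁² + (n₂-1)s₂²] / (n₁ + n₂ - 2) = [(34)(9.73²) + (20)(10.39²)] / 54 = 99.5911
SE = √(s_p²(1/n₁ + 1/n₂)) = √(99.5911 × (1/35 + 1/21)) = 2.7546
t = (x̄₁ - x̄₂) / SE = (73.59 - 78.16) / 2.7546 = -4.57 / 2.7546 = -1.659
p-value = 0.1029

Since p-value > α = 0.1, we fail to reject H₀.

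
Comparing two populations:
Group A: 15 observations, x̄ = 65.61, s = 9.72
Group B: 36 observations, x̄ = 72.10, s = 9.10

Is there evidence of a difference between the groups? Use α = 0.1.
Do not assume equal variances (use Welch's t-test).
Welch's two-sample t-test:
H₀: μ₁ = μ₂
H₁: μ₁ ≠ μ₂
s₁²/n₁ = 9.72²/15 = 6.2986,  s₂²/n₂ = 9.10²/36 = 2.3003
SE = √(s₁²/n₁ + s₂²/n₂) = √(6.2986 + 2.3003) = 2.9324
df (Welch-Satterthwaite) = (s₁²/n₁ + s₂²/n₂)² / [(s₁²/n₁)²/(n₁-1) + (s₂²/n₂)²/(n₂-1)] ≈ 24.77
t = (x̄₁ - x̄₂) / SE = (65.61 - 72.10) / 2.9324 = -6.49 / 2.9324 = -2.213
p-value = 0.0363

Since p-value < α = 0.1, we reject H₀.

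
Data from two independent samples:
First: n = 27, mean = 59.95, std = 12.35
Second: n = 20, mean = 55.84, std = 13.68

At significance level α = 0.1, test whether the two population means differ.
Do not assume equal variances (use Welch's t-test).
Welch's two-sample t-test:
H₀: μ₁ = μ₂
H₁: μ₁ ≠ μ₂
s₁²/n₁ = 12.35²/27 = 5.6490,  s₂²/n₂ = 13.68²/20 = 9.3571
SE = √(s₁²/n₁ + s₂²/n₂) = √(5.6490 + 9.3571) = 3.8738
df (Welch-Satterthwaite) = (s₁²/n₁ + s₂²/n₂)² / [(s₁²/n₁)²/(n₁-1) + (s₂²/n₂)²/(n₂-1)] ≈ 38.59
t = (x̄₁ - x̄₂) / SE = (59.95 - 55.84) / 3.8738 = 4.11 / 3.8738 = 1.061
p-value = 0.2953

Since p-value > α = 0.1, we fail to reject H₀.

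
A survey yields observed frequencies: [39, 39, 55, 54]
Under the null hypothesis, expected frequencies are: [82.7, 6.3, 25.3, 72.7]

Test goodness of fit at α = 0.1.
Chi-square goodness of fit test:
H₀: observed counts match expected distribution
H₁: observed counts differ from expected distribution
df = k - 1 = 3
χ² = Σ(O - E)²/E
   = (39 - 82.7)²/82.7 + (39 - 6.3)²/6.3 + (55 - 25.3)²/25.3 + (54 - 72.7)²/72.7
   = 23.092 + 169.729 + 34.865 + 4.810
   = 232.50
p-value < 0.0001

Since p-value < α = 0.1, we reject H₀.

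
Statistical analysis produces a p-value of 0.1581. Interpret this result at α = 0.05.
Since p = 0.1581 > α = 0.05, fail to reject H₀.
There is insufficient evidence to reject the null hypothesis; the result is not statistically significant at the 0.05 level.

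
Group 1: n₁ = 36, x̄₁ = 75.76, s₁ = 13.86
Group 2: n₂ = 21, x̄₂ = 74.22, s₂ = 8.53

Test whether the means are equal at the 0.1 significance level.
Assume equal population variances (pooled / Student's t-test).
Student's two-sample t-test (equal variances):
H₀: μ₁ = μ₂
H₁: μ₁ ≠ μ₂
df = n₁ + n₂ - 2 = 55
Pooled variance s_p² = [(n₁-1)s₁² + (n₂-1)s₂²] / (n₁ + n₂ - 2) = [(35)(13.86²) + (20)(8.53²)] / 55 = 148.7037
SE = √(s_p²(1/n₁ + 1/n₂)) = √(148.7037 × (1/36 + 1/21)) = 3.3484
t = (x̄₁ - x̄₂) / SE = (75.76 - 74.22) / 3.3484 = 1.54 / 3.3484 = 0.460
p-value = 0.6474

Since p-value > α = 0.1, we fail to reject H₀.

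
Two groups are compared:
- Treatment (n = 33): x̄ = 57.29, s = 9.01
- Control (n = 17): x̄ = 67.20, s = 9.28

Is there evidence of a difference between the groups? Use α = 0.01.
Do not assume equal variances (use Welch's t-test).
Welch's two-sample t-test:
H₀: μ₁ = μ₂
H₁: μ₁ ≠ μ₂
s₁²/n₁ = 9.01²/33 = 2.4600,  s₂²/n₂ = 9.28²/17 = 5.0658
SE = √(s₁²/n₁ + s₂²/n₂) = √(2.4600 + 5.0658) = 2.7433
df (Welch-Satterthwaite) = (s₁²/n₁ + s₂²/n₂)² / [(s₁²/n₁)²/(n₁-1) + (s₂²/n₂)²/(n₂-1)] ≈ 31.59
t = (x̄₁ - x̄₂) / SE = (57.29 - 67.20) / 2.7433 = -9.91 / 2.7433 = -3.612
p-value = 0.0010

Since p-value < α = 0.01, we reject H₀.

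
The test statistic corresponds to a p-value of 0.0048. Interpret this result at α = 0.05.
Since p = 0.0048 < α = 0.05, reject H₀.
There is sufficient evidence to reject the null hypothesis; the result is statistically significant at the 0.05 level.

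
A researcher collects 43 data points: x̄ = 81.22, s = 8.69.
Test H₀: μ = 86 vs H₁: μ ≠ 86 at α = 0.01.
One-sample t-test:
H₀: μ = 86
H₁: μ ≠ 86
df = n - 1 = 42
t = (x̄ - μ₀) / (s/√n) = (81.22 - 86) / (8.69/√43) = -3.607
p-value = 0.0008

Since p-value < α = 0.01, we reject H₀.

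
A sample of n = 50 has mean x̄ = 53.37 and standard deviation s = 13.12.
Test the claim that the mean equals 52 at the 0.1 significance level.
One-sample t-test:
H₀: μ = 52
H₁: μ ≠ 52
df = n - 1 = 49
t = (x̄ - μ₀) / (s/√n) = (53.37 - 52) / (13.12/√50) = 0.738
p-value = 0.4638

Since p-value > α = 0.1, we fail to reject H₀.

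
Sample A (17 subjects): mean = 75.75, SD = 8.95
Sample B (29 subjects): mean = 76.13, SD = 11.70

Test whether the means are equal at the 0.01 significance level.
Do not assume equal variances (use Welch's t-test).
Welch's two-sample t-test:
H₀: μ₁ = μ₂
H₁: μ₁ ≠ μ₂
s₁²/n₁ = 8.95²/17 = 4.7119,  s₂²/n₂ = 11.70²/29 = 4.7203
SE = √(s₁²/n₁ + s₂²/n₂) = √(4.7119 + 4.7203) = 3.0712
df (Welch-Satterthwaite) = (s₁²/n₁ + s₂²/n₂)² / [(s₁²/n₁)²/(n₁-1) + (s₂²/n₂)²/(n₂-1)] ≈ 40.75
t = (x̄₁ - x̄₂) / SE = (75.75 - 76.13) / 3.0712 = -0.38 / 3.0712 = -0.124
p-value = 0.9021

Since p-value > α = 0.01, we fail to reject H₀.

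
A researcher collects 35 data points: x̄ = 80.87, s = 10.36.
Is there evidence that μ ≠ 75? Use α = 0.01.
One-sample t-test:
H₀: μ = 75
H₁: μ ≠ 75
df = n - 1 = 34
t = (x̄ - μ₀) / (s/√n) = (80.87 - 75) / (10.36/√35) = 3.352
p-value = 0.0020

Since p-value < α = 0.01, we reject H₀.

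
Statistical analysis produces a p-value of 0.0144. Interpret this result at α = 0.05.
Since p = 0.0144 < α = 0.05, reject H₀.
There is sufficient evidence to reject the null hypothesis; the result is statistically significant at the 0.05 level.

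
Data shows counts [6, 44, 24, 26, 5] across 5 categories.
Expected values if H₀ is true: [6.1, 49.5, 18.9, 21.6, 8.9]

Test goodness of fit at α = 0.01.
Chi-square goodness of fit test:
H₀: observed counts match expected distribution
H₁: observed counts differ from expected distribution
df = k - 1 = 4
χ² = Σ(O - E)²/E
   = (6 - 6.1)²/6.1 + (44 - 49.5)²/49.5 + (24 - 18.9)²/18.9 + (26 - 21.6)²/21.6 + (5 - 8.9)²/8.9
   = 0.002 + 0.611 + 1.376 + 0.896 + 1.709
   = 4.59
p-value = 0.3315

Since p-value > α = 0.01, we fail to reject H₀.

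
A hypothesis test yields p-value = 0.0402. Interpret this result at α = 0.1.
Since p = 0.0402 < α = 0.1, reject H₀.
There is sufficient evidence to reject the null hypothesis; the result is statistically significant at the 0.1 level.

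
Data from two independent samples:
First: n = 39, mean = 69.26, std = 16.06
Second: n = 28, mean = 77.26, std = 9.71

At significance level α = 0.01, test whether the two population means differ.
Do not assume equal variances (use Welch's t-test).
Welch's two-sample t-test:
H₀: μ₁ = μ₂
H₁: μ₁ ≠ μ₂
s₁²/n₁ = 16.06²/39 = 6.6134,  s₂²/n₂ = 9.71²/28 = 3.3673
SE = √(s₁²/n₁ + s₂²/n₂) = √(6.6134 + 3.3673) = 3.1592
df (Welch-Satterthwaite) = (s₁²/n₁ + s₂²/n₂)² / [(s₁²/n₁)²/(n₁-1) + (s₂²/n₂)²/(n₂-1)] ≈ 63.41
t = (x̄₁ - x̄₂) / SE = (69.26 - 77.26) / 3.1592 = -8.00 / 3.1592 = -2.532
p-value = 0.0138

Since p-value > α = 0.01, we fail to reject H₀.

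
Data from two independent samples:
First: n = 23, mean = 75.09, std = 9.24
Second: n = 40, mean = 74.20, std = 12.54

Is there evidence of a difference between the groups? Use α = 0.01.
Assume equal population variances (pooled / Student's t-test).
Student's two-sample t-test (equal variances):
H₀: μ₁ = μ₂
H₁: μ₁ ≠ μ₂
df = n₁ + n₂ - 2 = 61
Pooled variance s_p² = [(n₁-1)s₁² + (n₂-1)s₂²] / (n₁ + n₂ - 2) = [(22)(9.24²) + (39)(12.54²)] / 61 = 131.3298
SE = √(s_p²(1/n₁ + 1/n₂)) = √(131.3298 × (1/23 + 1/40)) = 2.9989
t = (x̄₁ - x̄₂) / SE = (75.09 - 74.20) / 2.9989 = 0.89 / 2.9989 = 0.297
p-value = 0.7676

Since p-value > α = 0.01, we fail to reject H₀.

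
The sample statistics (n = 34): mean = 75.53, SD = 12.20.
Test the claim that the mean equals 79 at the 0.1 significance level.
One-sample t-test:
H₀: μ = 79
H₁: μ ≠ 79
df = n - 1 = 33
t = (x̄ - μ₀) / (s/√n) = (75.53 - 79) / (12.20/√34) = -1.658
p-value = 0.1067

Since p-value > α = 0.1, we fail to reject H₀.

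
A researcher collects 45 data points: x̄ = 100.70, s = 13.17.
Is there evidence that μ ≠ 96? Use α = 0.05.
One-sample t-test:
H₀: μ = 96
H₁: μ ≠ 96
df = n - 1 = 44
t = (x̄ - μ₀) / (s/√n) = (100.70 - 96) / (13.17/√45) = 2.394
p-value = 0.0210

Since p-value < α = 0.05, we reject H₀.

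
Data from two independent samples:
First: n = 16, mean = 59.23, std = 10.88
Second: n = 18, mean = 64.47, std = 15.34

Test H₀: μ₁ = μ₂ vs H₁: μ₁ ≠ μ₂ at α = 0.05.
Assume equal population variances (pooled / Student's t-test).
Student's two-sample t-test (equal variances):
H₀: μ₁ = μ₂
H₁: μ₁ ≠ μ₂
df = n₁ + n₂ - 2 = 32
Pooled variance s_p² = [(n₁-1)s₁² + (n₂-1)s₂²] / (n₁ + n₂ - 2) = [(15)(10.88²) + (17)(15.34²)] / 32 = 180.4994
SE = √(s_p²(1/n₁ + 1/n₂)) = √(180.4994 × (1/16 + 1/18)) = 4.6162
t = (x̄₁ - x̄₂) / SE = (59.23 - 64.47) / 4.6162 = -5.24 / 4.6162 = -1.135
p-value = 0.2647

Since p-value > α = 0.05, we fail to reject H₀.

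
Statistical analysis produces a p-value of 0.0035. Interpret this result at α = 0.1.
Since p = 0.0035 < α = 0.1, reject H₀.
There is sufficient evidence to reject the null hypothesis; the result is statistically significant at the 0.1 level.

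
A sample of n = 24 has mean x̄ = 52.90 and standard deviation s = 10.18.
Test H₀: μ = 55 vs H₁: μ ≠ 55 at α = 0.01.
One-sample t-test:
H₀: μ = 55
H₁: μ ≠ 55
df = n - 1 = 23
t = (x̄ - μ₀) / (s/√n) = (52.90 - 55) / (10.18/√24) = -1.011
p-value = 0.3227

Since p-value > α = 0.01, we fail to reject H₀.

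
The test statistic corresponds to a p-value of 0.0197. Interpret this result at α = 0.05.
Since p = 0.0197 < α = 0.05, reject H₀.
There is sufficient evidence to reject the null hypothesis; the result is statistically significant at the 0.05 level.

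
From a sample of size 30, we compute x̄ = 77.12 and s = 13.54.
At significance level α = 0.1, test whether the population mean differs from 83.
One-sample t-test:
H₀: μ = 83
H₁: μ ≠ 83
df = n - 1 = 29
t = (x̄ - μ₀) / (s/√n) = (77.12 - 83) / (13.54/√30) = -2.379
p-value = 0.0242

Since p-value < α = 0.1, we reject H₀.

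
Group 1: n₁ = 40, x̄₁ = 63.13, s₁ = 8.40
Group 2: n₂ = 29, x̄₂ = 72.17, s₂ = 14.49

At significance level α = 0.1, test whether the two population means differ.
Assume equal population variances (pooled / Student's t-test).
Student's two-sample t-test (equal variances):
H₀: μ₁ = μ₂
H₁: μ₁ ≠ μ₂
df = n₁ + n₂ - 2 = 67
Pooled variance s_p² = [(n₁-1)s₁² + (n₂-1)s₂²] / (n₁ + n₂ - 2) = [(39)(8.40²) + (28)(14.49²)] / 67 = 128.8168
SE = √(s_p²(1/n₁ + 1/n₂)) = √(128.8168 × (1/40 + 1/29)) = 2.7681
t = (x̄₁ - x̄₂) / SE = (63.13 - 72.17) / 2.7681 = -9.04 / 2.7681 = -3.266
p-value = 0.0017

Since p-value < α = 0.1, we reject H₀.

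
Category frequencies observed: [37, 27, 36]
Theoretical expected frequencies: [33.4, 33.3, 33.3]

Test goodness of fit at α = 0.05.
Chi-square goodness of fit test:
H₀: observed counts match expected distribution
H₁: observed counts differ from expected distribution
df = k - 1 = 2
χ² = Σ(O - E)²/E
   = (37 - 33.4)²/33.4 + (27 - 33.3)²/33.3 + (36 - 33.3)²/33.3
   = 0.388 + 1.192 + 0.219
   = 1.80
p-value = 0.4068

Since p-value > α = 0.05, we fail to reject H₀.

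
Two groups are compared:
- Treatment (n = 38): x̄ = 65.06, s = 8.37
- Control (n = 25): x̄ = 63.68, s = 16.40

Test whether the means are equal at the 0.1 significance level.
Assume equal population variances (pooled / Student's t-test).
Student's two-sample t-test (equal variances):
H₀: μ₁ = μ₂
H₁: μ₁ ≠ μ₂
df = n₁ + n₂ - 2 = 61
Pooled variance s_p² = [(n₁-1)s₁² + (n₂-1)s₂²] / (n₁ + n₂ - 2) = [(37)(8.37²) + (24)(16.40²)] / 61 = 148.3139
SE = √(s_p²(1/n₁ + 1/n₂)) = √(148.3139 × (1/38 + 1/25)) = 3.1362
t = (x̄₁ - x̄₂) / SE = (65.06 - 63.68) / 3.1362 = 1.38 / 3.1362 = 0.440
p-value = 0.6615

Since p-value > α = 0.1, we fail to reject H₀.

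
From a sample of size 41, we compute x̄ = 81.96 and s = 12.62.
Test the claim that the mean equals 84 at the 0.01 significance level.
One-sample t-test:
H₀: μ = 84
H₁: μ ≠ 84
df = n - 1 = 40
t = (x̄ - μ₀) / (s/√n) = (81.96 - 84) / (12.62/√41) = -1.035
p-value = 0.3069

Since p-value > α = 0.01, we fail to reject H₀.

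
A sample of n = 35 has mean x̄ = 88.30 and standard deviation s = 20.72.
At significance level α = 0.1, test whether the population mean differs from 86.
One-sample t-test:
H₀: μ = 86
H₁: μ ≠ 86
df = n - 1 = 34
t = (x̄ - μ₀) / (s/√n) = (88.30 - 86) / (20.72/√35) = 0.657
p-value = 0.5158

Since p-value > α = 0.1, we fail to reject H₀.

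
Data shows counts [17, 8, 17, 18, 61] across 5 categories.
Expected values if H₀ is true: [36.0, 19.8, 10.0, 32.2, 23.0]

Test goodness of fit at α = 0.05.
Chi-square goodness of fit test:
H₀: observed counts match expected distribution
H₁: observed counts differ from expected distribution
df = k - 1 = 4
χ² = Σ(O - E)²/E
   = (17 - 36.0)²/36.0 + (8 - 19.8)²/19.8 + (17 - 10.0)²/10.0 + (18 - 32.2)²/32.2 + (61 - 23.0)²/23.0
   = 10.028 + 7.032 + 4.900 + 6.262 + 62.783
   = 91.00
p-value < 0.0001

Since p-value < α = 0.05, we reject H₀.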